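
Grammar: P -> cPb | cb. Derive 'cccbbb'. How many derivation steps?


Derivation: P => cPb => ccPbb => cccbbb
Steps: 3


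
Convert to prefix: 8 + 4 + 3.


left-to-right (same/higher precedence on left): tree is (+ (+ 8 4) 3)
Prefix: + + 8 4 3


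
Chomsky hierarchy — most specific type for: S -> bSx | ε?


Single nonterminal LHS, but b^n x^n is not regular
Classification: Type 2 (Context-Free)


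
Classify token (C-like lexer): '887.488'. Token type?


Pattern: digits with a decimal point
Type: FLOAT_LITERAL


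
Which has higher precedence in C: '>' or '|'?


'>' is relational (level 7); '|' is bitwise OR (level 3)
Higher level binds tighter
'>' has higher precedence than '|'


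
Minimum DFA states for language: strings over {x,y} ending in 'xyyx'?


Track the longest suffix of input matching a prefix of 'xyyx': 5 classes (prefixes of length 0..4)
Minimal DFA: 5 states


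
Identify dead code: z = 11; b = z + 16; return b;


z is read by b's definition; b is returned
No dead code


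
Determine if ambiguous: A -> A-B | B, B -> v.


precedence layered via separate nonterminal B: deterministic
Unambiguous


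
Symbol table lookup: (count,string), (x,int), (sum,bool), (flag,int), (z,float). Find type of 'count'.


Lookup 'count' → type string


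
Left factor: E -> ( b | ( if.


Common prefix: '('
Factored: E -> ( E', E' -> b | if


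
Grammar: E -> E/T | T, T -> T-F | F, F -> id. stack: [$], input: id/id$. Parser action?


no handle on stack; shift 'id'
Action: shift


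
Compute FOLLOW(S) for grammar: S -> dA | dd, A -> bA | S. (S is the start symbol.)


$ ∈ FOLLOW(S). For each A -> αBβ: add FIRST(β)\{ε} to FOLLOW(B); if β nullable, add FOLLOW(A).
FOLLOW(S) = {$}


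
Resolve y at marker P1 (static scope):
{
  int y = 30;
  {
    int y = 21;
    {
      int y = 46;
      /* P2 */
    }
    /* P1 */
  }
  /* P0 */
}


y declared in the same block as P1
y = 21


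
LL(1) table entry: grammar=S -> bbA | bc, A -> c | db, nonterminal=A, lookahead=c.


For [A, c]: 'c' ∈ FIRST(c)
Entry: A -> c


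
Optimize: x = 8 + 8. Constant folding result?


8 + 8 = 16 at compile time
Optimized: x = 16


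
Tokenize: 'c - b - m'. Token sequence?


Scan left to right, longest-match per lexeme
Tokens: ID(c), OP(-), ID(b), OP(-), ID(m)


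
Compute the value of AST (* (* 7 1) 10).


Evaluate inner: (* 7 1) = 7
Evaluate root: (* 7 10) = 70
Result: 70


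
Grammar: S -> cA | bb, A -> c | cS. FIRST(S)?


Per alternative of S: FIRST(cA) = {c}; FIRST(bb) = {b}
FIRST(S) = {b, c}


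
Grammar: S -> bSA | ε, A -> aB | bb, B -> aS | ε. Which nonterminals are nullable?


A nonterminal is nullable iff some alternative derives ε (directly, or every symbol in it is nullable)
Nullable: {B, S}


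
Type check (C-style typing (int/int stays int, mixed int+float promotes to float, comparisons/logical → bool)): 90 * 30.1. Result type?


Operand types: int * float
Rule: mixed int/float promotes to float; int/int stays int
Result type: float


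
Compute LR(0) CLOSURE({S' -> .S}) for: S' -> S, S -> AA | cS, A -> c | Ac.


Start: S' -> .S
For each item with dot before a nonterminal B, add B -> .γ for every B-production
Closure: [S' -> .S, S -> .AA, S -> .cS, A -> .c, A -> .Ac]


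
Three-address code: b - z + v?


Break into single-operator statements:
t1 = b - z
t2 = t1 + v


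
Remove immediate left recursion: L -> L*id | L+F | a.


Left-recursive alternatives: L*id, L+F; non-recursive: a
Introduce L': L -> aL', L' -> *idL' | +FL' | ε


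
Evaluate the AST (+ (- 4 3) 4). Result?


Evaluate inner: (- 4 3) = 1
Evaluate root: (+ 1 4) = 5
Result: 5


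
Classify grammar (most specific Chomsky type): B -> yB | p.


Right-linear: every RHS is a terminal or a terminal followed by one nonterminal
Classification: Type 3 (Regular)


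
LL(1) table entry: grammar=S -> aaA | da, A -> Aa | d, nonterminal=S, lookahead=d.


For [S, d]: 'd' ∈ FIRST(da)
Entry: S -> da


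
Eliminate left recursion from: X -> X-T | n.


Left-recursive alternatives: X-T; non-recursive: n
Introduce X': X -> nX', X' -> -TX' | ε


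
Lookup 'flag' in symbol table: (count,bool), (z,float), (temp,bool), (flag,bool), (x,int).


Lookup 'flag' → type bool


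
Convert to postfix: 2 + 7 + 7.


Left to right (same or higher precedence on left)
Postfix: 2 7 + 7 +


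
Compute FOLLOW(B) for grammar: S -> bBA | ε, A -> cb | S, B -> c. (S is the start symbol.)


$ ∈ FOLLOW(S). For each A -> αBβ: add FIRST(β)\{ε} to FOLLOW(B); if β nullable, add FOLLOW(A).
FOLLOW(B) = {$, b, c}


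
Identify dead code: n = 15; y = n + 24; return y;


n is read by y's definition; y is returned
No dead code


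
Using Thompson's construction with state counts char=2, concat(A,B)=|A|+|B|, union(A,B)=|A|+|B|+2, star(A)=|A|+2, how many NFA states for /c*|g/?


Syntax tree has 2 char leaf(s), 1 union(s), 1 star(s)
chars contribute 2×2 = 4; each union adds +2; each star adds +2
Total: 4 + 2 + 2 = 8 states


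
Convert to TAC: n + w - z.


Break into single-operator statements:
t1 = n + w
t2 = t1 - z


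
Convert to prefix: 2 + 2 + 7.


left-to-right (same/higher precedence on left): tree is (+ (+ 2 2) 7)
Prefix: + + 2 2 7


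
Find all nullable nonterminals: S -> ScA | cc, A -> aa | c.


A nonterminal is nullable iff some alternative derives ε (directly, or every symbol in it is nullable)
Nullable: {}


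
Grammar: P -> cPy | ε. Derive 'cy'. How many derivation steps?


Derivation: P => cPy => cy
Steps: 2


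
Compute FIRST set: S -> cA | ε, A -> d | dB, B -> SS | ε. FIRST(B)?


Per alternative of B: FIRST(SS) = {c, ε}; FIRST(ε) = {ε}
FIRST(B) = {c, ε}


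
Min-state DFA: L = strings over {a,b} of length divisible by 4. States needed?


Track length mod 4: states 0..3, accept at 0
Minimal DFA: 4 states


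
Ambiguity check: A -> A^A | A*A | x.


'x^x*x' has two parse trees (no precedence encoded between ^ and *)
Ambiguous


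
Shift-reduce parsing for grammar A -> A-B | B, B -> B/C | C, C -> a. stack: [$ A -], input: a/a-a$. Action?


no handle ('A-' is not any RHS); shift 'a'
Action: shift


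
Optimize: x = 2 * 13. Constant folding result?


2 * 13 = 26 at compile time
Optimized: x = 26


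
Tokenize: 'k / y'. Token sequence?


Scan left to right, longest-match per lexeme
Tokens: ID(k), OP(/), ID(y)


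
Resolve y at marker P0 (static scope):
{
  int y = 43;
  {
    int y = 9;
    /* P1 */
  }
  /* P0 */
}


y declared in the same block as P0
y = 43


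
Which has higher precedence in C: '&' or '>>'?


'>>' is shift (level 8); '&' is bitwise AND (level 5)
Higher level binds tighter
'>>' has higher precedence than '&'


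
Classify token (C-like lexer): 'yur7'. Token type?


Pattern: letter/underscore followed by alphanumerics, not a keyword
Type: IDENTIFIER


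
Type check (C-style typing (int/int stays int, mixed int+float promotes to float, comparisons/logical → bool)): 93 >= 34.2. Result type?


Operand types: int >= float
Rule: comparison yields bool
Result type: bool


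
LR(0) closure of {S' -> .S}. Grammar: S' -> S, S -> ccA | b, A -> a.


Start: S' -> .S
For each item with dot before a nonterminal B, add B -> .γ for every B-production
Closure: [S' -> .S, S -> .ccA, S -> .b]


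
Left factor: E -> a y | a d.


Common prefix: 'a'
Factored: E -> a E', E' -> y | d


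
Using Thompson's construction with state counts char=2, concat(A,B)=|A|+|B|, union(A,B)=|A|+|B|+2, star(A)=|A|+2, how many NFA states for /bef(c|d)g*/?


Syntax tree has 6 char leaf(s), 1 union(s), 1 star(s)
chars contribute 6×2 = 12; each union adds +2; each star adds +2
Total: 12 + 2 + 2 = 16 states


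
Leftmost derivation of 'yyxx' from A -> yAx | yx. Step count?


Derivation: A => yAx => yyxx
Steps: 2


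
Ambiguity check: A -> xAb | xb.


balanced x^n…b^n: each string has a unique parse
Unambiguous


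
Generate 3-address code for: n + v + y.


Break into single-operator statements:
t1 = n + v
t2 = t1 + y


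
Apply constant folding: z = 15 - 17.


15 - 17 = -2 at compile time
Optimized: z = -2


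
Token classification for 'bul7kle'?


Pattern: letter/underscore followed by alphanumerics, not a keyword
Type: IDENTIFIER


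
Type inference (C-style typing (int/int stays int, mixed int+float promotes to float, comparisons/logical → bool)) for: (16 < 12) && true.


Operand types: bool && bool
Rule: logical operators take bool operands and yield bool
Result type: bool


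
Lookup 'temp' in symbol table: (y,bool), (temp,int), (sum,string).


Lookup 'temp' → type int


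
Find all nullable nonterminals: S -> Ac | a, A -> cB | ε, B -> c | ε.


A nonterminal is nullable iff some alternative derives ε (directly, or every symbol in it is nullable)
Nullable: {A, B}


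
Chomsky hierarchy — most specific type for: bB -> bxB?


LHS has context (more than one symbol) and |LHS| ≤ |RHS|
Classification: Type 1 (Context-Sensitive)


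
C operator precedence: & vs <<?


'<<' is shift (level 8); '&' is bitwise AND (level 5)
Higher level binds tighter
'<<' has higher precedence than '&'


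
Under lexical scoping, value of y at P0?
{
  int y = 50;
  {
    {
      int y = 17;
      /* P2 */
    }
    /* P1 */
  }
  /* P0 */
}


y declared in the same block as P0
y = 50


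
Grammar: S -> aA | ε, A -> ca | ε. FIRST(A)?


Per alternative of A: FIRST(ca) = {c}; FIRST(ε) = {ε}
FIRST(A) = {c, ε}


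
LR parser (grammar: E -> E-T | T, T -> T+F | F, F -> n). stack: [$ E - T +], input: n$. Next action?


no handle; shift 'n'
Action: shift


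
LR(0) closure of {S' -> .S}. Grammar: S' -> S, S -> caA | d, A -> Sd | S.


Start: S' -> .S
For each item with dot before a nonterminal B, add B -> .γ for every B-production
Closure: [S' -> .S, S -> .caA, S -> .d]


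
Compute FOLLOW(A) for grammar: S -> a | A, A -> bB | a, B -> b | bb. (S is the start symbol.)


$ ∈ FOLLOW(S). For each A -> αBβ: add FIRST(β)\{ε} to FOLLOW(B); if β nullable, add FOLLOW(A).
FOLLOW(A) = {$}


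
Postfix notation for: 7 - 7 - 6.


Left to right (same or higher precedence on left)
Postfix: 7 7 - 6 -


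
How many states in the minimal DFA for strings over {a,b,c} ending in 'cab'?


Track the longest suffix of input matching a prefix of 'cab': 4 classes (prefixes of length 0..3)
Minimal DFA: 4 states


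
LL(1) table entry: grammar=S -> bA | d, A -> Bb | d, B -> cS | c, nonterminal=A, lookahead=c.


For [A, c]: 'c' ∈ FIRST(Bb)
Entry: A -> Bb


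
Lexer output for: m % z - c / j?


Scan left to right, longest-match per lexeme
Tokens: ID(m), OP(%), ID(z), OP(-), ID(c), OP(/), ID(j)


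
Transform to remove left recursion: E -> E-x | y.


Left-recursive alternatives: E-x; non-recursive: y
Introduce E': E -> yE', E' -> -xE' | ε


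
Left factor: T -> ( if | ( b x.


Common prefix: '('
Factored: T -> ( T', T' -> if | b x


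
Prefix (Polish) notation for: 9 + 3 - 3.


left-to-right (same/higher precedence on left): tree is (- (+ 9 3) 3)
Prefix: - + 9 3 3


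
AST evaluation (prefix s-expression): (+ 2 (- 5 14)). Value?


Evaluate inner: (- 5 14) = -9
Evaluate root: (+ 2 -9) = -7
Result: -7


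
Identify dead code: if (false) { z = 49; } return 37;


condition is constant false, so the whole block is unreachable
Dead: 'if (false) { z = 49; }'


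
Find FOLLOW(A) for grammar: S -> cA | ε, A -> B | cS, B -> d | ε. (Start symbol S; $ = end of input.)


$ ∈ FOLLOW(S). For each A -> αBβ: add FIRST(β)\{ε} to FOLLOW(B); if β nullable, add FOLLOW(A).
FOLLOW(A) = {$}


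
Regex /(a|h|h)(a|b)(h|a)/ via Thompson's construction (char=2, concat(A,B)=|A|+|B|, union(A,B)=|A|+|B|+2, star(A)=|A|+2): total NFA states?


Syntax tree has 7 char leaf(s), 4 union(s), 0 star(s)
chars contribute 7×2 = 14; each union adds +2; each star adds +2
Total: 14 + 8 + 0 = 22 states


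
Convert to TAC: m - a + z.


Break into single-operator statements:
t1 = m - a
t2 = t1 + z


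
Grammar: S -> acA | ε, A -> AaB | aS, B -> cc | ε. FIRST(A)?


Per alternative of A: FIRST(AaB) = {a}; FIRST(aS) = {a}
FIRST(A) = {a}


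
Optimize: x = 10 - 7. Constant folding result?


10 - 7 = 3 at compile time
Optimized: x = 3


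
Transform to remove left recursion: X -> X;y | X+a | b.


Left-recursive alternatives: X;y, X+a; non-recursive: b
Introduce X': X -> bX', X' -> ;yX' | +aX' | ε


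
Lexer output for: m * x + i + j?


Scan left to right, longest-match per lexeme
Tokens: ID(m), OP(*), ID(x), OP(+), ID(i), OP(+), ID(j)


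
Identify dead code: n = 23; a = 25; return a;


n is assigned but never read
Dead: 'n = 23'


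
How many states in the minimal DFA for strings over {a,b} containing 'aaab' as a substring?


KMP-style automaton: 4 progress states + 1 absorbing accept = 5
Minimal DFA: 5 states


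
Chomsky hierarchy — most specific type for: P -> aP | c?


Right-linear: every RHS is a terminal or a terminal followed by one nonterminal
Classification: Type 3 (Regular)


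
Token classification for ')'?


Pattern: delimiter/punctuation
Type: PUNCTUATION


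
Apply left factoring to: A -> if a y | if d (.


Common prefix: 'if'
Factored: A -> if A', A' -> a y | d (


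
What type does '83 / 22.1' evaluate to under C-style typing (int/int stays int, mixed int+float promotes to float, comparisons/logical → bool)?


Operand types: int / float
Rule: mixed int/float promotes to float; int/int stays int
Result type: float


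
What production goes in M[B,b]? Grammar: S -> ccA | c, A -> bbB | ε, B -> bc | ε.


For [B, b]: 'b' ∈ FIRST(bc)
Entry: B -> bc


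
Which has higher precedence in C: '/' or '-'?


'/' is multiplicative (level 10); '-' is additive (level 9)
Higher level binds tighter
'/' has higher precedence than '-'


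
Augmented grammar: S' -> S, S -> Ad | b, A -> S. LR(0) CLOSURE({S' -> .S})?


Start: S' -> .S
For each item with dot before a nonterminal B, add B -> .γ for every B-production
Closure: [S' -> .S, S -> .Ad, S -> .b, A -> .S]


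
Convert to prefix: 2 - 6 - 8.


left-to-right (same/higher precedence on left): tree is (- (- 2 6) 8)
Prefix: - - 2 6 8


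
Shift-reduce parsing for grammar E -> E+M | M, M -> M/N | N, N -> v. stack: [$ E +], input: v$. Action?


no handle ('E+' is not any RHS); shift 'v'
Action: shift


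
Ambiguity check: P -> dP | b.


right-linear, alternatives start with distinct terminals 'd' vs 'b': unique leftmost derivation
Unambiguous


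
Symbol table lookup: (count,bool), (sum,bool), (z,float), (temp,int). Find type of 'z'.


Lookup 'z' → type float


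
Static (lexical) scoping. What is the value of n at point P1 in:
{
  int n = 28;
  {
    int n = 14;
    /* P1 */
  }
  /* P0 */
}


n declared in the same block as P1
n = 14


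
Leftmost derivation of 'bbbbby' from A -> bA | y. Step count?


Derivation: A => bA => bbA => bbbA => bbbbA => bbbbbA => bbbbby
Steps: 6


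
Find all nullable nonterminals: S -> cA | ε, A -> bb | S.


A nonterminal is nullable iff some alternative derives ε (directly, or every symbol in it is nullable)
Nullable: {A, S}


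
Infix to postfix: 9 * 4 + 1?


Left to right (same or higher precedence on left)
Postfix: 9 4 * 1 +


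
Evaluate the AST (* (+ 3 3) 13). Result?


Evaluate inner: (+ 3 3) = 6
Evaluate root: (* 6 13) = 78
Result: 78


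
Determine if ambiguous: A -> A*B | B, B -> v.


precedence layered via separate nonterminal B: deterministic
Unambiguous


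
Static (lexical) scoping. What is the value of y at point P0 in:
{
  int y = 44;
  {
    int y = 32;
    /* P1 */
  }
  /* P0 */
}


y declared in the same block as P0
y = 44


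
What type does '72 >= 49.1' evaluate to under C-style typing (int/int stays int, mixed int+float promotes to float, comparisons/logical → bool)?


Operand types: int >= float
Rule: comparison yields bool
Result type: bool


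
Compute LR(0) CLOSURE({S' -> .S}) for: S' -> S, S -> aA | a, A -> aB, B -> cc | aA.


Start: S' -> .S
For each item with dot before a nonterminal B, add B -> .γ for every B-production
Closure: [S' -> .S, S -> .aA, S -> .a]


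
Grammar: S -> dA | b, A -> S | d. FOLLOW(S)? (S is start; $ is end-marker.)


$ ∈ FOLLOW(S). For each A -> αBβ: add FIRST(β)\{ε} to FOLLOW(B); if β nullable, add FOLLOW(A).
FOLLOW(S) = {$}


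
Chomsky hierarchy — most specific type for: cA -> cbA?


LHS has context (more than one symbol) and |LHS| ≤ |RHS|
Classification: Type 1 (Context-Sensitive)


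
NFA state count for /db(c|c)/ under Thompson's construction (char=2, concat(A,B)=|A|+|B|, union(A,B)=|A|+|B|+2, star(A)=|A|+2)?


Syntax tree has 4 char leaf(s), 1 union(s), 0 star(s)
chars contribute 4×2 = 8; each union adds +2; each star adds +2
Total: 8 + 2 + 0 = 10 states


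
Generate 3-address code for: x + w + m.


Break into single-operator statements:
t1 = x + w
t2 = t1 + m


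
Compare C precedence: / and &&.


'/' is multiplicative (level 10); '&&' is logical AND (level 2)
Higher level binds tighter
'/' has higher precedence than '&&'


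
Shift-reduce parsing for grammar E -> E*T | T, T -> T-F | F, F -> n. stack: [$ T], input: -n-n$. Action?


shift '-' to continue T -> T-F
Action: shift


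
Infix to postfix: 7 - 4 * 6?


* has higher precedence, evaluate 4*6 first
Postfix: 7 4 6 * -


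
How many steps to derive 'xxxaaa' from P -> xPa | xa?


Derivation: P => xPa => xxPaa => xxxaaa
Steps: 3


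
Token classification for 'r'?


Pattern: letter/underscore followed by alphanumerics, not a keyword
Type: IDENTIFIER


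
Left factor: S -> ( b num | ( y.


Common prefix: '('
Factored: S -> ( S', S' -> b num | y


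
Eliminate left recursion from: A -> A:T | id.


Left-recursive alternatives: A:T; non-recursive: id
Introduce A': A -> idA', A' -> :TA' | ε


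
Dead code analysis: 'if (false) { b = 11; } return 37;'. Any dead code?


condition is constant false, so the whole block is unreachable
Dead: 'if (false) { b = 11; }'


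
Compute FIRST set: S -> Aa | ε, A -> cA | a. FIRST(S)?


Per alternative of S: FIRST(Aa) = {a, c}; FIRST(ε) = {ε}
FIRST(S) = {a, c, ε}


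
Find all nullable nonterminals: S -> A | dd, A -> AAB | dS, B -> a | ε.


A nonterminal is nullable iff some alternative derives ε (directly, or every symbol in it is nullable)
Nullable: {B}


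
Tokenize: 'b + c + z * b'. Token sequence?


Scan left to right, longest-match per lexeme
Tokens: ID(b), OP(+), ID(c), OP(+), ID(z), OP(*), ID(b)


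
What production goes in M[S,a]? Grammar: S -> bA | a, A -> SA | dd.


For [S, a]: 'a' ∈ FIRST(a)
Entry: S -> a


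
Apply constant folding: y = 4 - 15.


4 - 15 = -11 at compile time
Optimized: y = -11


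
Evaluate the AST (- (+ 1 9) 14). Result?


Evaluate inner: (+ 1 9) = 10
Evaluate root: (- 10 14) = -4
Result: -4


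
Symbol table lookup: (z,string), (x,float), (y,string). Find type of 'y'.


Lookup 'y' → type string


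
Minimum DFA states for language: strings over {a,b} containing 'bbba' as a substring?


KMP-style automaton: 4 progress states + 1 absorbing accept = 5
Minimal DFA: 5 states


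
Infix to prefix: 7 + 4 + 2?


left-to-right (same/higher precedence on left): tree is (+ (+ 7 4) 2)
Prefix: + + 7 4 2


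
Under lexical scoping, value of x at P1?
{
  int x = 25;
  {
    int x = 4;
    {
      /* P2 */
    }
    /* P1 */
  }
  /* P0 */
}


x declared in the same block as P1
x = 4


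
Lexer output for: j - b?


Scan left to right, longest-match per lexeme
Tokens: ID(j), OP(-), ID(b)


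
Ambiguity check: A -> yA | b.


right-linear, alternatives start with distinct terminals 'y' vs 'b': unique leftmost derivation
Unambiguous


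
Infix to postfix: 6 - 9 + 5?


Left to right (same or higher precedence on left)
Postfix: 6 9 - 5 +


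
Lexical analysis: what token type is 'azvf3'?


Pattern: letter/underscore followed by alphanumerics, not a keyword
Type: IDENTIFIER


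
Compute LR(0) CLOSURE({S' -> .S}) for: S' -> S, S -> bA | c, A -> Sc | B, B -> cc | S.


Start: S' -> .S
For each item with dot before a nonterminal B, add B -> .γ for every B-production
Closure: [S' -> .S, S -> .bA, S -> .c]


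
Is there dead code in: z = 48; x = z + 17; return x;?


z is read by x's definition; x is returned
No dead code


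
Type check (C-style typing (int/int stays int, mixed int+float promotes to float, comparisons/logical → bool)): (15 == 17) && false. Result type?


Operand types: bool && bool
Rule: logical operators take bool operands and yield bool
Result type: bool


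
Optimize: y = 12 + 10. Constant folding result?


12 + 10 = 22 at compile time
Optimized: y = 22


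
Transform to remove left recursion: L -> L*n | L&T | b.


Left-recursive alternatives: L*n, L&T; non-recursive: b
Introduce L': L -> bL', L' -> *nL' | &TL' | ε


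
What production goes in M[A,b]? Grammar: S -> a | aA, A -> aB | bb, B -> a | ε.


For [A, b]: 'b' ∈ FIRST(bb)
Entry: A -> bb


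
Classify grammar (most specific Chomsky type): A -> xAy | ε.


Single nonterminal LHS, but x^n y^n is not regular
Classification: Type 2 (Context-Free)


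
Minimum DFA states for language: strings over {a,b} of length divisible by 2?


Track length mod 2: states 0..1, accept at 0
Minimal DFA: 2 states


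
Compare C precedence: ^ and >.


'>' is relational (level 7); '^' is bitwise XOR (level 4)
Higher level binds tighter
'>' has higher precedence than '^'


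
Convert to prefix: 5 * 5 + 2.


left-to-right (same/higher precedence on left): tree is (+ (* 5 5) 2)
Prefix: + * 5 5 2


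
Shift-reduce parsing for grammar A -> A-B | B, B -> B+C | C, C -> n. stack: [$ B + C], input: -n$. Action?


handle 'B+C' on top
Action: reduce (B -> B+C)


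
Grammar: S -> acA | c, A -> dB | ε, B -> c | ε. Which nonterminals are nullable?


A nonterminal is nullable iff some alternative derives ε (directly, or every symbol in it is nullable)
Nullable: {A, B}


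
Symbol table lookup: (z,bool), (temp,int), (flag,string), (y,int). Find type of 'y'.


Lookup 'y' → type int


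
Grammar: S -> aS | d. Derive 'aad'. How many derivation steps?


Derivation: S => aS => aaS => aad
Steps: 3


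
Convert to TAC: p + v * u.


Break into single-operator statements:
t1 = v * u
t2 = p + t1


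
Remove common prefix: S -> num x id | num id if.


Common prefix: 'num'
Factored: S -> num S', S' -> x id | id if


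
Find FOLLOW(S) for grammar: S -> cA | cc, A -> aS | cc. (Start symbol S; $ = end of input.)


$ ∈ FOLLOW(S). For each A -> αBβ: add FIRST(β)\{ε} to FOLLOW(B); if β nullable, add FOLLOW(A).
FOLLOW(S) = {$}


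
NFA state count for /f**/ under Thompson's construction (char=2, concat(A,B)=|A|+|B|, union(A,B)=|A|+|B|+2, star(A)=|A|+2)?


Syntax tree has 1 char leaf(s), 0 union(s), 2 star(s)
chars contribute 1×2 = 2; each union adds +2; each star adds +2
Total: 2 + 0 + 4 = 6 states


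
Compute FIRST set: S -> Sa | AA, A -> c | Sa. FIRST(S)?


Per alternative of S: FIRST(Sa) = {c}; FIRST(AA) = {c}
FIRST(S) = {c}


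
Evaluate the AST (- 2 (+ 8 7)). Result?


Evaluate inner: (+ 8 7) = 15
Evaluate root: (- 2 15) = -13
Result: -13


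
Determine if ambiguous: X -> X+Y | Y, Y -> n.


precedence layered via separate nonterminal Y: deterministic
Unambiguous


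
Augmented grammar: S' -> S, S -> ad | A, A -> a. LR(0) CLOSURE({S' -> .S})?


Start: S' -> .S
For each item with dot before a nonterminal B, add B -> .γ for every B-production
Closure: [S' -> .S, S -> .ad, S -> .A, A -> .a]


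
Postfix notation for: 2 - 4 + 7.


Left to right (same or higher precedence on left)
Postfix: 2 4 - 7 +


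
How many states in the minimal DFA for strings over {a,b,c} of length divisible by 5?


Track length mod 5: states 0..4, accept at 0
Minimal DFA: 5 states


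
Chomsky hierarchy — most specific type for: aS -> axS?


LHS has context (more than one symbol) and |LHS| ≤ |RHS|
Classification: Type 1 (Context-Sensitive)


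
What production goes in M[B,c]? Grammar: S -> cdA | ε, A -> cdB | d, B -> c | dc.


For [B, c]: 'c' ∈ FIRST(c)
Entry: B -> c


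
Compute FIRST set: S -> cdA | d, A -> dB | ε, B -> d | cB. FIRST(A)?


Per alternative of A: FIRST(dB) = {d}; FIRST(ε) = {ε}
FIRST(A) = {d, ε}


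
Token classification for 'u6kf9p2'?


Pattern: letter/underscore followed by alphanumerics, not a keyword
Type: IDENTIFIER


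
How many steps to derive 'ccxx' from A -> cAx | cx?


Derivation: A => cAx => ccxx
Steps: 2


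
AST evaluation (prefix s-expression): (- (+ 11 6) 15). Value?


Evaluate inner: (+ 11 6) = 17
Evaluate root: (- 17 15) = 2
Result: 2


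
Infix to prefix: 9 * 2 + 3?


left-to-right (same/higher precedence on left): tree is (+ (* 9 2) 3)
Prefix: + * 9 2 3


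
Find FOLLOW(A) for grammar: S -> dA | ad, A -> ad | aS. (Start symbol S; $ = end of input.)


$ ∈ FOLLOW(S). For each A -> αBβ: add FIRST(β)\{ε} to FOLLOW(B); if β nullable, add FOLLOW(A).
FOLLOW(A) = {$}


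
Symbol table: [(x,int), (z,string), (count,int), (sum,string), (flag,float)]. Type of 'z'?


Lookup 'z' → type string


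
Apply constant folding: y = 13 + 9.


13 + 9 = 22 at compile time
Optimized: y = 22


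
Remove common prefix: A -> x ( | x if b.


Common prefix: 'x'
Factored: A -> x A', A' -> ( | if b


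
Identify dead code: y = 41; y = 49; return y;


first assignment to y is overwritten before any read
Dead: 'y = 41'


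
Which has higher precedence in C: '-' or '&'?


'-' is additive (level 9); '&' is bitwise AND (level 5)
Higher level binds tighter
'-' has higher precedence than '&'


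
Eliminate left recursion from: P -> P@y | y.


Left-recursive alternatives: P@y; non-recursive: y
Introduce P': P -> yP', P' -> @yP' | ε


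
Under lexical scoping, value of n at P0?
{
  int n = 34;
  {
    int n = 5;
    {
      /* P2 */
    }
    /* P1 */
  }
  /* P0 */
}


n declared in the same block as P0
n = 34


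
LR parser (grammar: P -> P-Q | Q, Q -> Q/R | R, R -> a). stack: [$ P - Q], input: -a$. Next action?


handle 'P-Q' on top; lookahead ∈ FOLLOW(P) = {-, $}
Action: reduce (P -> P-Q)


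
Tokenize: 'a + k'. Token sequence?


Scan left to right, longest-match per lexeme
Tokens: ID(a), OP(+), ID(k)


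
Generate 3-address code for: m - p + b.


Break into single-operator statements:
t1 = m - p
t2 = t1 + b


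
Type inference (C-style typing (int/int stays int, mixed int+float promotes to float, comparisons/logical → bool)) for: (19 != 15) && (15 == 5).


Operand types: bool && bool
Rule: logical operators take bool operands and yield bool
Result type: bool


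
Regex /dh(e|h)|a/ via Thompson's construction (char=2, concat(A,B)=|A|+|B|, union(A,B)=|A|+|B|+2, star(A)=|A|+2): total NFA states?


Syntax tree has 5 char leaf(s), 2 union(s), 0 star(s)
chars contribute 5×2 = 10; each union adds +2; each star adds +2
Total: 10 + 4 + 0 = 14 states


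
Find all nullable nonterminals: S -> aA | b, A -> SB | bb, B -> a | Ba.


A nonterminal is nullable iff some alternative derives ε (directly, or every symbol in it is nullable)
Nullable: {}


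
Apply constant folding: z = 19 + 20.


19 + 20 = 39 at compile time
Optimized: z = 39


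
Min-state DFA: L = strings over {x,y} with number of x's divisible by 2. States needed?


Track (count of x) mod 2: states 0..1, accept at 0
Minimal DFA: 2 states


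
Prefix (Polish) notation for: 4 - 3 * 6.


'*' binds tighter: tree is (- 4 (* 3 6))
Prefix: - 4 * 3 6


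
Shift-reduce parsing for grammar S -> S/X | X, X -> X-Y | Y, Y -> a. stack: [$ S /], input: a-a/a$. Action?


no handle ('S/' is not any RHS); shift 'a'
Action: shift


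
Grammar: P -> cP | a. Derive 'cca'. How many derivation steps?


Derivation: P => cP => ccP => cca
Steps: 3


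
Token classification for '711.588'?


Pattern: digits with a decimal point
Type: FLOAT_LITERAL


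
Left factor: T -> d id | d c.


Common prefix: 'd'
Factored: T -> d T', T' -> id | c


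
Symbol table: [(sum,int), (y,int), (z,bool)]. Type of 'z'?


Lookup 'z' → type bool


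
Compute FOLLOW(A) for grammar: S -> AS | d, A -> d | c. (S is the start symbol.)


$ ∈ FOLLOW(S). For each A -> αBβ: add FIRST(β)\{ε} to FOLLOW(B); if β nullable, add FOLLOW(A).
FOLLOW(A) = {c, d}


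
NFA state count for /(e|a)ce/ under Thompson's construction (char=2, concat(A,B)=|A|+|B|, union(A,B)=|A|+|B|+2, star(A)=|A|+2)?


Syntax tree has 4 char leaf(s), 1 union(s), 0 star(s)
chars contribute 4×2 = 8; each union adds +2; each star adds +2
Total: 8 + 2 + 0 = 10 states


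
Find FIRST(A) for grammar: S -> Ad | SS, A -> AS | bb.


Per alternative of A: FIRST(AS) = {b}; FIRST(bb) = {b}
FIRST(A) = {b}


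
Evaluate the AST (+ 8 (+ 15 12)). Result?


Evaluate inner: (+ 15 12) = 27
Evaluate root: (+ 8 27) = 35
Result: 35


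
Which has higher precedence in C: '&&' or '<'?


'<' is relational (level 7); '&&' is logical AND (level 2)
Higher level binds tighter
'<' has higher precedence than '&&'


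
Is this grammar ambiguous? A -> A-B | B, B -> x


precedence layered via separate nonterminal B: deterministic
Unambiguous


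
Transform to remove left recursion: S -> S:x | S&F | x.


Left-recursive alternatives: S:x, S&F; non-recursive: x
Introduce S': S -> xS', S' -> :xS' | &FS' | ε


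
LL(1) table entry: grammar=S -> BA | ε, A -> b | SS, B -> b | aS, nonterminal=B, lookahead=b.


For [B, b]: 'b' ∈ FIRST(b)
Entry: B -> b


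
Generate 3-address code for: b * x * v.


Break into single-operator statements:
t1 = b * x
t2 = t1 * v


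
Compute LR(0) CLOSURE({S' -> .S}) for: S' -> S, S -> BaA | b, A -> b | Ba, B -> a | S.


Start: S' -> .S
For each item with dot before a nonterminal B, add B -> .γ for every B-production
Closure: [S' -> .S, S -> .BaA, S -> .b, B -> .a, B -> .S]


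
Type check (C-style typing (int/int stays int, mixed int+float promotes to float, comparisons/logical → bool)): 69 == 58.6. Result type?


Operand types: int == float
Rule: comparison yields bool
Result type: bool


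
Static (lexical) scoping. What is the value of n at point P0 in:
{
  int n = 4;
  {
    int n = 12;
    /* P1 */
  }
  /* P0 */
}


n declared in the same block as P0
n = 4


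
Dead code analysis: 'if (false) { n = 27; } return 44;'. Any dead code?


condition is constant false, so the whole block is unreachable
Dead: 'if (false) { n = 27; }'


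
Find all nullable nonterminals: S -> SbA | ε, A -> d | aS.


A nonterminal is nullable iff some alternative derives ε (directly, or every symbol in it is nullable)
Nullable: {S}


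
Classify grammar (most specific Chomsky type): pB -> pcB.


LHS has context (more than one symbol) and |LHS| ≤ |RHS|
Classification: Type 1 (Context-Sensitive)


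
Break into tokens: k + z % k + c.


Scan left to right, longest-match per lexeme
Tokens: ID(k), OP(+), ID(z), OP(%), ID(k), OP(+), ID(c)


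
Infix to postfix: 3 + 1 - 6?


Left to right (same or higher precedence on left)
Postfix: 3 1 + 6 -


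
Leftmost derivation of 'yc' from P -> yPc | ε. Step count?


Derivation: P => yPc => yc
Steps: 2


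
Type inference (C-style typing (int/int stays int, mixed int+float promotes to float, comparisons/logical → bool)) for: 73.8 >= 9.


Operand types: float >= int
Rule: comparison yields bool
Result type: bool


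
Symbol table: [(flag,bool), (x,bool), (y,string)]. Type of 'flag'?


Lookup 'flag' → type bool


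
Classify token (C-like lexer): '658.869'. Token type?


Pattern: digits with a decimal point
Type: FLOAT_LITERAL


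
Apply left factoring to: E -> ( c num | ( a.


Common prefix: '('
Factored: E -> ( E', E' -> c num | a


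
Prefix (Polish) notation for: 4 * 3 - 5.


left-to-right (same/higher precedence on left): tree is (- (* 4 3) 5)
Prefix: - * 4 3 5


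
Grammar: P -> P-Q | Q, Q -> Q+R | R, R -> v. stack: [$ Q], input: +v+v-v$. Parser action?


shift '+' to continue Q -> Q+R
Action: shift


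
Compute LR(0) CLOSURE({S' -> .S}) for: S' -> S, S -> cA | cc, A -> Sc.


Start: S' -> .S
For each item with dot before a nonterminal B, add B -> .γ for every B-production
Closure: [S' -> .S, S -> .cA, S -> .cc]


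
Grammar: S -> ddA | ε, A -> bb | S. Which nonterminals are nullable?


A nonterminal is nullable iff some alternative derives ε (directly, or every symbol in it is nullable)
Nullable: {A, S}


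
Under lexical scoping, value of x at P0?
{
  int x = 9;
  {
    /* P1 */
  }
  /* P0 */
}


x declared in the same block as P0
x = 9


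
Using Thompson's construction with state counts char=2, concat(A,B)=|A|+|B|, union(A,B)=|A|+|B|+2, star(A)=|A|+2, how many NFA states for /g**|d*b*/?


Syntax tree has 3 char leaf(s), 1 union(s), 4 star(s)
chars contribute 3×2 = 6; each union adds +2; each star adds +2
Total: 6 + 2 + 8 = 16 states


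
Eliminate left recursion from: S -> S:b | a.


Left-recursive alternatives: S:b; non-recursive: a
Introduce S': S -> aS', S' -> :bS' | ε


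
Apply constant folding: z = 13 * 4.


13 * 4 = 52 at compile time
Optimized: z = 52


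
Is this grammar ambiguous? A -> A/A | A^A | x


'x/x^x' has two parse trees (no precedence encoded between / and ^)
Ambiguous


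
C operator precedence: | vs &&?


'|' is bitwise OR (level 3); '&&' is logical AND (level 2)
Higher level binds tighter
'|' has higher precedence than '&&'


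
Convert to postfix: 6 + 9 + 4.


Left to right (same or higher precedence on left)
Postfix: 6 9 + 4 +


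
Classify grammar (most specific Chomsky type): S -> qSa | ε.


Single nonterminal LHS, but q^n a^n is not regular
Classification: Type 2 (Context-Free)


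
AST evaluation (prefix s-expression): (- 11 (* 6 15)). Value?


Evaluate inner: (* 6 15) = 90
Evaluate root: (- 11 90) = -79
Result: -79


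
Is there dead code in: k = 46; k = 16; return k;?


first assignment to k is overwritten before any read
Dead: 'k = 46'


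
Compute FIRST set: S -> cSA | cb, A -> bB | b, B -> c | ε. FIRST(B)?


Per alternative of B: FIRST(c) = {c}; FIRST(ε) = {ε}
FIRST(B) = {c, ε}


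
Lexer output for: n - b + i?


Scan left to right, longest-match per lexeme
Tokens: ID(n), OP(-), ID(b), OP(+), ID(i)


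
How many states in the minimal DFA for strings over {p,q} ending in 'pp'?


Track the longest suffix of input matching a prefix of 'pp': 3 classes (prefixes of length 0..2)
Minimal DFA: 3 states


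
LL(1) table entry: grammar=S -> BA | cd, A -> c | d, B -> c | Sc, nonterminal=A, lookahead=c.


For [A, c]: 'c' ∈ FIRST(c)
Entry: A -> c


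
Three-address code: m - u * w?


Break into single-operator statements:
t1 = u * w
t2 = m - t1


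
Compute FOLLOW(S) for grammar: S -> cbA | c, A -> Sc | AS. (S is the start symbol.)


$ ∈ FOLLOW(S). For each A -> αBβ: add FIRST(β)\{ε} to FOLLOW(B); if β nullable, add FOLLOW(A).
FOLLOW(S) = {$, c}


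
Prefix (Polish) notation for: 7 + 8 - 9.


left-to-right (same/higher precedence on left): tree is (- (+ 7 8) 9)
Prefix: - + 7 8 9


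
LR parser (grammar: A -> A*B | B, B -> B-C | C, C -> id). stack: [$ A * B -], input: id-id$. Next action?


no handle; shift 'id'
Action: shift


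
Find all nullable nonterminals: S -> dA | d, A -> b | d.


A nonterminal is nullable iff some alternative derives ε (directly, or every symbol in it is nullable)
Nullable: {}


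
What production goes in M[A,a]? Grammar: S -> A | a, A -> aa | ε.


For [A, a]: 'a' ∈ FIRST(aa)
Entry: A -> aa


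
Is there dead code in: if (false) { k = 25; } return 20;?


condition is constant false, so the whole block is unreachable
Dead: 'if (false) { k = 25; }'


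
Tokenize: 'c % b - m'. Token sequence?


Scan left to right, longest-match per lexeme
Tokens: ID(c), OP(%), ID(b), OP(-), ID(m)


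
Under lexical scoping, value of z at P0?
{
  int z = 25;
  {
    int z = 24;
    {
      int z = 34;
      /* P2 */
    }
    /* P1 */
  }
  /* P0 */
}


z declared in the same block as P0
z = 25


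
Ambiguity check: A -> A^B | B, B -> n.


precedence layered via separate nonterminal B: deterministic
Unambiguous


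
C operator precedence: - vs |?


'-' is additive (level 9); '|' is bitwise OR (level 3)
Higher level binds tighter
'-' has higher precedence than '|'


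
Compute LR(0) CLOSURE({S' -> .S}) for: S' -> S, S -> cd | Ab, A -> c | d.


Start: S' -> .S
For each item with dot before a nonterminal B, add B -> .γ for every B-production
Closure: [S' -> .S, S -> .cd, S -> .Ab, A -> .c, A -> .d]


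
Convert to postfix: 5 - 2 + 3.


Left to right (same or higher precedence on left)
Postfix: 5 2 - 3 +


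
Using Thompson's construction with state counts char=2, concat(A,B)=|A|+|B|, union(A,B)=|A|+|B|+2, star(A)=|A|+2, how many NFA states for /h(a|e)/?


Syntax tree has 3 char leaf(s), 1 union(s), 0 star(s)
chars contribute 3×2 = 6; each union adds +2; each star adds +2
Total: 6 + 2 + 0 = 8 states


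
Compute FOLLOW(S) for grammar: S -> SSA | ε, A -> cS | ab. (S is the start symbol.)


$ ∈ FOLLOW(S). For each A -> αBβ: add FIRST(β)\{ε} to FOLLOW(B); if β nullable, add FOLLOW(A).
FOLLOW(S) = {$, a, c}


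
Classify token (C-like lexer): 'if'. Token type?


Pattern: reserved word
Type: KEYWORD


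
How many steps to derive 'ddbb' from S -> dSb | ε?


Derivation: S => dSb => ddSbb => ddbb
Steps: 3


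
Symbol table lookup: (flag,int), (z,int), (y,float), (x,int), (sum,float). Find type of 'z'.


Lookup 'z' → type int


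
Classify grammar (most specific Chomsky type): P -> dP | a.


Right-linear: every RHS is a terminal or a terminal followed by one nonterminal
Classification: Type 3 (Regular)


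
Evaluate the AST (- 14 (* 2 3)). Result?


Evaluate inner: (* 2 3) = 6
Evaluate root: (- 14 6) = 8
Result: 8


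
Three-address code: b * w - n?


Break into single-operator statements:
t1 = b * w
t2 = t1 - n


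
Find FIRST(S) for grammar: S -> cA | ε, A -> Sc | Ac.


Per alternative of S: FIRST(cA) = {c}; FIRST(ε) = {ε}
FIRST(S) = {c, ε}


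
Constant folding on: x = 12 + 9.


12 + 9 = 21 at compile time
Optimized: x = 21


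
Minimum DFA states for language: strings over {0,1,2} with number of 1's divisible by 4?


Track (count of 1) mod 4: states 0..3, accept at 0
Minimal DFA: 4 states


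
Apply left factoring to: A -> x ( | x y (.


Common prefix: 'x'
Factored: A -> x A', A' -> ( | y (


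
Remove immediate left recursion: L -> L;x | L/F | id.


Left-recursive alternatives: L;x, L/F; non-recursive: id
Introduce L': L -> idL', L' -> ;xL' | /FL' | ε
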